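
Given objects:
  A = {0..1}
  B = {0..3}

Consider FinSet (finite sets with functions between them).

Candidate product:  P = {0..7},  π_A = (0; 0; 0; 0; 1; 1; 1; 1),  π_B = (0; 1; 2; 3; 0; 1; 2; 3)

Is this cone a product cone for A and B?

Answer: VALID PRODUCT

Trace:
|A|·|B| = 2·4 = 8;  |P| = 8
Check the pairing map k ↦ (π_A(k), π_B(k)):
  0 -> (0,0)
  1 -> (0,1)
  2 -> (0,2)
  3 -> (0,3)
  4 -> (1,0)
  5 -> (1,1)
  6 -> (1,2)
  7 -> (1,3)
distinct pairs in image: 8 / 8 needed
  → bijection onto A×B; projections well-typed.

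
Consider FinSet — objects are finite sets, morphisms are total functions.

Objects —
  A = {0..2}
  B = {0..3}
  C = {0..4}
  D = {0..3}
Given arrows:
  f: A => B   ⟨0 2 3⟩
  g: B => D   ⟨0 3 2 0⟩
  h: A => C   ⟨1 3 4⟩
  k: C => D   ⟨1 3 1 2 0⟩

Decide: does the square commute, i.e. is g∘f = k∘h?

Answer: DOES NOT COMMUTE

Trace:
Path 1 = f;g:
  0 f=>0 g=>0
  1 f=>2 g=>2
  2 f=>3 g=>0
  ⟦path⟧₁ = ⟨0 2 0⟩
Path 2 = h;k:
  0 h=>1 k=>3
  1 h=>3 k=>2
  2 h=>4 k=>0
  ⟦path⟧₂ = ⟨3 2 0⟩
Equal? differ; not commutative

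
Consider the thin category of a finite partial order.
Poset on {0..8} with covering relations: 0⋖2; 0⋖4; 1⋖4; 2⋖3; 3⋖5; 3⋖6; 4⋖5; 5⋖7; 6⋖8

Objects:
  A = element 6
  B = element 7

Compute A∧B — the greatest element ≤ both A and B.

Answer: A∧B = 3

Derivation:
{x : x⊑A ∧ x⊑B} = {0,2,3}  (A=6, B=7)
  0 ⊑ 3
  2 ⊑ 3
  3 ⊑ 3
glb = 3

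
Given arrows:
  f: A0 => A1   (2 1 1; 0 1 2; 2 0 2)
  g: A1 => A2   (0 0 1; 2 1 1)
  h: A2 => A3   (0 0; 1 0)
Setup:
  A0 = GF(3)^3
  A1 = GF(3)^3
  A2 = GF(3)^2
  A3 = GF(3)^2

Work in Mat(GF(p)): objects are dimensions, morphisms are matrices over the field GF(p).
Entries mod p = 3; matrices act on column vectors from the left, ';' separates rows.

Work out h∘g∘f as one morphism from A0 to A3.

  e0=[1,0,0] f=>[2,0,2] g=>[2,0] h=>[0,2]
  e1=[0,1,0] f=>[1,1,0] g=>[0,0] h=>[0,0]
  e2=[0,0,1] f=>[1,2,2] g=>[2,0] h=>[0,2]
⟦path⟧: (0 0 0; 2 0 2)

Answer: (0 0 0; 2 0 2)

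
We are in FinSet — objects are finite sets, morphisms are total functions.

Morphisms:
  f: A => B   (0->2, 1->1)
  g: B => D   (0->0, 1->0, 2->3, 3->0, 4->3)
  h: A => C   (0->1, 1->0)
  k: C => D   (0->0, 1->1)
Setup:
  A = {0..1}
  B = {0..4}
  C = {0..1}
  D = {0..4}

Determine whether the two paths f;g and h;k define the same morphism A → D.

1) trace f;g:
  0 f=>2 g=>3
  1 f=>1 g=>0
  result₁ = (0->3, 1->0)
2) trace h;k:
  0 h=>1 k=>1
  1 h=>0 k=>0
  result₂ = (0->1, 1->0)
Equal? NO — does not commute

Answer: DOES NOT COMMUTE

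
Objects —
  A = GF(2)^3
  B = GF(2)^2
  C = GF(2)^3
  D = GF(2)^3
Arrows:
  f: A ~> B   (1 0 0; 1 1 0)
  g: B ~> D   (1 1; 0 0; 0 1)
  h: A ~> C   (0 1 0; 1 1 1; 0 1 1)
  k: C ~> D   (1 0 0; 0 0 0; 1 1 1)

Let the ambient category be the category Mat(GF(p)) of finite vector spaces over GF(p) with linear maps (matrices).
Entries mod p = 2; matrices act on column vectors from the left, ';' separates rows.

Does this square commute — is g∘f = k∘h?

Answer: COMMUTES

Trace:
Path 1 = f;g:
  e0=[1,0,0] f~>[1,1] g~>[0,0,1]
  e1=[0,1,0] f~>[0,1] g~>[1,0,1]
  e2=[0,0,1] f~>[0,0] g~>[0,0,0]
  result₁ = (0 1 0; 0 0 0; 1 1 0)
Path 2 = h;k:
  e0=[1,0,0] h~>[0,1,0] k~>[0,0,1]
  e1=[0,1,0] h~>[1,1,1] k~>[1,0,1]
  e2=[0,0,1] h~>[0,1,1] k~>[0,0,0]
  result₂ = (0 1 0; 0 0 0; 1 1 0)
Equal? YES — commutes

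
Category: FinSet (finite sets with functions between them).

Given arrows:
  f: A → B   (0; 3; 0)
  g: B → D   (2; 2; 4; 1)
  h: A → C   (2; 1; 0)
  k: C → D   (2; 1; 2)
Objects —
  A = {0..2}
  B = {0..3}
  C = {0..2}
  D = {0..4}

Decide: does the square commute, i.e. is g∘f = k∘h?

1) trace f;g:
  0 f→0 g→2
  1 f→3 g→1
  2 f→0 g→2
  composite₁ = (2; 1; 2)
2) trace h;k:
  0 h→2 k→2
  1 h→1 k→1
  2 h→0 k→2
  composite₂ = (2; 1; 2)
Equal? equal; square commutes

Answer: COMMUTES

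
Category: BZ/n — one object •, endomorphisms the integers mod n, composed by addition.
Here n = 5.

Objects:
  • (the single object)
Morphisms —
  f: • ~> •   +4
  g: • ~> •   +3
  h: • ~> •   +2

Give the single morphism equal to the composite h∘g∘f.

Answer: +4

Trace:
  0 +4≡4 +3≡2 +2≡4  (mod 5)
⟦path⟧: +4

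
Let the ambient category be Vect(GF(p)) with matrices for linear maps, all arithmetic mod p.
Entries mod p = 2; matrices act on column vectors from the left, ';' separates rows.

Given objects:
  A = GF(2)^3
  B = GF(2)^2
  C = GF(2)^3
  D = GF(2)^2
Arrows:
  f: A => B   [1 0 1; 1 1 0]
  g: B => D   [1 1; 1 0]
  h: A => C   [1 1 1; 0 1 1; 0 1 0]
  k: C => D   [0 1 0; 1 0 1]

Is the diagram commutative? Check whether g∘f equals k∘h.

Answer: COMMUTES

Trace:
Along f;g (path 1):
  e0=⟨1,0,0⟩ f=>⟨1,1⟩ g=>⟨0,1⟩
  e1=⟨0,1,0⟩ f=>⟨0,1⟩ g=>⟨1,0⟩
  e2=⟨0,0,1⟩ f=>⟨1,0⟩ g=>⟨1,1⟩
  result₁ = [0 1 1; 1 0 1]
Along h;k (path 2):
  e0=⟨1,0,0⟩ h=>⟨1,0,0⟩ k=>⟨0,1⟩
  e1=⟨0,1,0⟩ h=>⟨1,1,1⟩ k=>⟨1,0⟩
  e2=⟨0,0,1⟩ h=>⟨1,1,0⟩ k=>⟨1,1⟩
  result₂ = [0 1 1; 1 0 1]
Equal? equal; square commutes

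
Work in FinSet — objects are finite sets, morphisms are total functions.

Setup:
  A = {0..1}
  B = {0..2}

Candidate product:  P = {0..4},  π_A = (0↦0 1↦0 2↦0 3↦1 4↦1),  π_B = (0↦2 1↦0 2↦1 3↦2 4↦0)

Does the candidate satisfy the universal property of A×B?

Answer: NOT A VALID PRODUCT — |P|=5 ≠ |A|·|B|=6

Trace:
|A|·|B| = 2·3 = 6;  |P| = 5
  → cardinalities differ; no bijection possible.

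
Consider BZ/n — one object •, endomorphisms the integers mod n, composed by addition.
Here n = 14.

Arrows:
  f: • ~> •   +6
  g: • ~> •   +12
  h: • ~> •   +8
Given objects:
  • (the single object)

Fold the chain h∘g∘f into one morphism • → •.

Answer: +12

Trace:
  0 +6≡6 +12≡4 +8≡12  (mod 14)
result: +12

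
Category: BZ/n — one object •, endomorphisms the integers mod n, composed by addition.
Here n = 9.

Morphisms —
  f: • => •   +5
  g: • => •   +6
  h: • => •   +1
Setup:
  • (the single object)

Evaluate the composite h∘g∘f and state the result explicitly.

Answer: +3

Derivation:
  0 +5≡5 +6≡2 +1≡3  (mod 9)
result: +3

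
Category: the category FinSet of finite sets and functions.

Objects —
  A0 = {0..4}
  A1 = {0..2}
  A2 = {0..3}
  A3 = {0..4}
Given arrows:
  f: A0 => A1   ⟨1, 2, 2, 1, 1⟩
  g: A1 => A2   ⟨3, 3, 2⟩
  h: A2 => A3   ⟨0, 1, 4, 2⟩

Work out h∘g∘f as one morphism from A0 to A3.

Answer: ⟨2, 4, 4, 2, 2⟩

Derivation:
  0 f=>1 g=>3 h=>2
  1 f=>2 g=>2 h=>4
  2 f=>2 g=>2 h=>4
  3 f=>1 g=>3 h=>2
  4 f=>1 g=>3 h=>2
result: ⟨2, 4, 4, 2, 2⟩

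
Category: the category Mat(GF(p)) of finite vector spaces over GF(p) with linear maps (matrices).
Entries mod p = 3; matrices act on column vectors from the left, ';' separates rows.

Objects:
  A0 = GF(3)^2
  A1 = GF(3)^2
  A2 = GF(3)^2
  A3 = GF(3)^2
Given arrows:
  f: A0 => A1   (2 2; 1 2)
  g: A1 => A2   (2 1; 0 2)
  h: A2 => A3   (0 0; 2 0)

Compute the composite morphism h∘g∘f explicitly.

Answer: (0 0; 1 0)

Trace:
  e0=[1,0] f=>[2,1] g=>[2,2] h=>[0,1]
  e1=[0,1] f=>[2,2] g=>[0,1] h=>[0,0]
⟦path⟧: (0 0; 1 0)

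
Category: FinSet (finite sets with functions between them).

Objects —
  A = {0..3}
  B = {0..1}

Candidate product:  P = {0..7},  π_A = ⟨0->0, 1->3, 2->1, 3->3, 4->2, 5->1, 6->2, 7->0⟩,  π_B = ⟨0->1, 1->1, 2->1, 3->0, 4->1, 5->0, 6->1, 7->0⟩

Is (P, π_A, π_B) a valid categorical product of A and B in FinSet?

Answer: NOT A VALID PRODUCT — duplicate pair at indices 6,4

Work:
|A|·|B| = 4·2 = 8;  |P| = 8
Check the pairing map k ↦ (π_A(k), π_B(k)):
  0 -> (0,1)
  1 -> (3,1)
  2 -> (1,1)
  3 -> (3,0)
  4 -> (2,1)
  5 -> (1,0)
  6 -> (2,1)  ✗ repeats pair of k=4
  7 -> (0,0)
distinct pairs in image: 7 / 8 needed
  → (2,1) hit at k=4 and k=6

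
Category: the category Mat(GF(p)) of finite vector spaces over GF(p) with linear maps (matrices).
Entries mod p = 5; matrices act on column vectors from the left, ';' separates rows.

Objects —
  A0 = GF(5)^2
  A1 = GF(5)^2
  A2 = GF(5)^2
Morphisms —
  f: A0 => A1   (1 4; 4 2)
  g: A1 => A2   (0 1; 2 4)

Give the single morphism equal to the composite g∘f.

  e0=(1,0) f=>(1,4) g=>(4,3)
  e1=(0,1) f=>(4,2) g=>(2,1)
result: (4 2; 3 1)

Answer: (4 2; 3 1)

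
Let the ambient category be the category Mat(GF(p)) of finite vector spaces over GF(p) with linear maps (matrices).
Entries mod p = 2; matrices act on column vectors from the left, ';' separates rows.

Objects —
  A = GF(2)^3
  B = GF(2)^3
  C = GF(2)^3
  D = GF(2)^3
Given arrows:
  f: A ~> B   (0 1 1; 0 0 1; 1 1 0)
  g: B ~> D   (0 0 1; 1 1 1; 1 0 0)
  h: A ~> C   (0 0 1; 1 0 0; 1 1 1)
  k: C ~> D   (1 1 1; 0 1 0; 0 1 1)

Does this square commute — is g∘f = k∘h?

Path 1 = f;g:
  e0=[1,0,0] f~>[0,0,1] g~>[1,1,0]
  e1=[0,1,0] f~>[1,0,1] g~>[1,0,1]
  e2=[0,0,1] f~>[1,1,0] g~>[0,0,1]
  composite₁ = (1 1 0; 1 0 0; 0 1 1)
Path 2 = h;k:
  e0=[1,0,0] h~>[0,1,1] k~>[0,1,0]
  e1=[0,1,0] h~>[0,0,1] k~>[1,0,1]
  e2=[0,0,1] h~>[1,0,1] k~>[0,0,1]
  composite₂ = (0 1 0; 1 0 0; 0 1 1)
Equal? NO — does not commute

Answer: DOES NOT COMMUTE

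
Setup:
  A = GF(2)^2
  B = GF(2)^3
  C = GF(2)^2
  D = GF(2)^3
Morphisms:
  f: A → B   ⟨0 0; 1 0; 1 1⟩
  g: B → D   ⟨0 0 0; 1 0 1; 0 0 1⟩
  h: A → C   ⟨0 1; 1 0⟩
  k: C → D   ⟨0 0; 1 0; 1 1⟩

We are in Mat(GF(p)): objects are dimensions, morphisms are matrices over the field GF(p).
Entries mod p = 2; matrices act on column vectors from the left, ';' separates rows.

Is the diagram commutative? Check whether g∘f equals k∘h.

1) trace f;g:
  e0=(1,0) f→(0,1,1) g→(0,1,1)
  e1=(0,1) f→(0,0,1) g→(0,1,1)
  result₁ = ⟨0 0; 1 1; 1 1⟩
2) trace h;k:
  e0=(1,0) h→(0,1) k→(0,0,1)
  e1=(0,1) h→(1,0) k→(0,1,1)
  result₂ = ⟨0 0; 0 1; 1 1⟩
Equal? differ; not commutative

Answer: DOES NOT COMMUTE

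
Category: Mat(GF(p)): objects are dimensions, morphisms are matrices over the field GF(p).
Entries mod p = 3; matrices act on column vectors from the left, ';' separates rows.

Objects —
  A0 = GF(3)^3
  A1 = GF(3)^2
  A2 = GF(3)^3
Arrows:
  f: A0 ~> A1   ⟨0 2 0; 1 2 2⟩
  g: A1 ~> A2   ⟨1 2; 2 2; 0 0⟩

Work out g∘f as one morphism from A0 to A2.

  e0=(1,0,0) f~>(0,1) g~>(2,2,0)
  e1=(0,1,0) f~>(2,2) g~>(0,2,0)
  e2=(0,0,1) f~>(0,2) g~>(1,1,0)
composite: ⟨2 0 1; 2 2 1; 0 0 0⟩

Answer: ⟨2 0 1; 2 2 1; 0 0 0⟩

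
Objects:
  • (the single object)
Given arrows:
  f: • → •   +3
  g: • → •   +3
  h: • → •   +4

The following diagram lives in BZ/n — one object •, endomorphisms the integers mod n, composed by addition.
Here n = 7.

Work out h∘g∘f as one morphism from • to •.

Answer: +3

Derivation:
  0 +3≡3 +3≡6 +4≡3  (mod 7)
composite: +3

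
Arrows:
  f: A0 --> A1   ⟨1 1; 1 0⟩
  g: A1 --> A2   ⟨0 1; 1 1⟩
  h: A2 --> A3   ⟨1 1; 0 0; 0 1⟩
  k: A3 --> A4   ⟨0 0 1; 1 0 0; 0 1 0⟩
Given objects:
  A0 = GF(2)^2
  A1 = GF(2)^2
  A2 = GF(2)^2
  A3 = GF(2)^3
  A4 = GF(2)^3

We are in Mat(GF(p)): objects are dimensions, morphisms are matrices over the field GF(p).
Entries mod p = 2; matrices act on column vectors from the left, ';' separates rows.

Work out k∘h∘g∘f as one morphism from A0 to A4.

Answer: ⟨0 1; 1 1; 0 0⟩

Work:
  e0=(1,0) f-->(1,1) g-->(1,0) h-->(1,0,0) k-->(0,1,0)
  e1=(0,1) f-->(1,0) g-->(0,1) h-->(1,0,1) k-->(1,1,0)
composite: ⟨0 1; 1 1; 0 0⟩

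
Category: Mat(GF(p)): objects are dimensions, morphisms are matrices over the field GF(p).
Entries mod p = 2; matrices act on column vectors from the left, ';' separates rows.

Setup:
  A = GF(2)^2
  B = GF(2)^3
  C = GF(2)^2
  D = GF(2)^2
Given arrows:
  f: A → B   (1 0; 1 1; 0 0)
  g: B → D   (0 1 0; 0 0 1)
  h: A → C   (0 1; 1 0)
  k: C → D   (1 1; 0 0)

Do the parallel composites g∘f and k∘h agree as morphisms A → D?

Path 1 = f;g:
  e0=(1,0) f→(1,1,0) g→(1,0)
  e1=(0,1) f→(0,1,0) g→(1,0)
  ⟦path⟧₁ = (1 1; 0 0)
Path 2 = h;k:
  e0=(1,0) h→(0,1) k→(1,0)
  e1=(0,1) h→(1,0) k→(1,0)
  ⟦path⟧₂ = (1 1; 0 0)
Equal? equal; square commutes

Answer: COMMUTES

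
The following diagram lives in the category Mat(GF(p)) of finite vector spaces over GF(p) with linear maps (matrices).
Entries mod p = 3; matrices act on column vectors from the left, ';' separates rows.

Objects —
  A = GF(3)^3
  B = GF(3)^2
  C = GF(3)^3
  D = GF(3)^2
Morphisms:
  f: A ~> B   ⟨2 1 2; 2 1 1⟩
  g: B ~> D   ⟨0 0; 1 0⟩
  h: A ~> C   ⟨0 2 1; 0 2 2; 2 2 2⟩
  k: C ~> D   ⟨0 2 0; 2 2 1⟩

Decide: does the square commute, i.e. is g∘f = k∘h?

Path 1 = f;g:
  e0=⟨1,0,0⟩ f~>⟨2,2⟩ g~>⟨0,2⟩
  e1=⟨0,1,0⟩ f~>⟨1,1⟩ g~>⟨0,1⟩
  e2=⟨0,0,1⟩ f~>⟨2,1⟩ g~>⟨0,2⟩
  result₁ = ⟨0 0 0; 2 1 2⟩
Path 2 = h;k:
  e0=⟨1,0,0⟩ h~>⟨0,0,2⟩ k~>⟨0,2⟩
  e1=⟨0,1,0⟩ h~>⟨2,2,2⟩ k~>⟨1,1⟩
  e2=⟨0,0,1⟩ h~>⟨1,2,2⟩ k~>⟨1,2⟩
  result₂ = ⟨0 1 1; 2 1 2⟩
Equal? NO — does not commute

Answer: DOES NOT COMMUTE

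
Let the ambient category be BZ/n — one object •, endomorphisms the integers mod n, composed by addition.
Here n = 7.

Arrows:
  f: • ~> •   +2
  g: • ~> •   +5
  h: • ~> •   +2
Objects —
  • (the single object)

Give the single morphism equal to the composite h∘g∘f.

  0 +2≡2 +5≡0 +2≡2  (mod 7)
composite: +2

Answer: +2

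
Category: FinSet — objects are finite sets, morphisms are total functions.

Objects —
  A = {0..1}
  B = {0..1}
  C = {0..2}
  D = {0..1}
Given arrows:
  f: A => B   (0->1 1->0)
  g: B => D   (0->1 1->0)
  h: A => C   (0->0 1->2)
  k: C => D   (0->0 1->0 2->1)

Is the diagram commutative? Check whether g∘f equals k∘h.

Along f;g (path 1):
  0 f=>1 g=>0
  1 f=>0 g=>1
  result₁ = (0->0 1->1)
Along h;k (path 2):
  0 h=>0 k=>0
  1 h=>2 k=>1
  result₂ = (0->0 1->1)
Equal? same morphism ✓

Answer: COMMUTES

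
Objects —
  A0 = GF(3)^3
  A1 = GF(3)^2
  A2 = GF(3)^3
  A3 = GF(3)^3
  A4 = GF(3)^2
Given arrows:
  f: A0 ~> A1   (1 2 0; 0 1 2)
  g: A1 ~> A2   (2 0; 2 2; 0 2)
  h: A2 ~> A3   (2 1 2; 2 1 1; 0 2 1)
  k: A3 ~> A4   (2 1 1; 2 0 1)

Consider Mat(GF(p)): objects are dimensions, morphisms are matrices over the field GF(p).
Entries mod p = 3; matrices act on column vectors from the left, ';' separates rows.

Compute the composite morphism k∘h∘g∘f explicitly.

Answer: (1 0 2; 1 2 0)

Derivation:
  e0=⟨1,0,0⟩ f~>⟨1,0⟩ g~>⟨2,2,0⟩ h~>⟨0,0,1⟩ k~>⟨1,1⟩
  e1=⟨0,1,0⟩ f~>⟨2,1⟩ g~>⟨1,0,2⟩ h~>⟨0,1,2⟩ k~>⟨0,2⟩
  e2=⟨0,0,1⟩ f~>⟨0,2⟩ g~>⟨0,1,1⟩ h~>⟨0,2,0⟩ k~>⟨2,0⟩
composite: (1 0 2; 1 2 0)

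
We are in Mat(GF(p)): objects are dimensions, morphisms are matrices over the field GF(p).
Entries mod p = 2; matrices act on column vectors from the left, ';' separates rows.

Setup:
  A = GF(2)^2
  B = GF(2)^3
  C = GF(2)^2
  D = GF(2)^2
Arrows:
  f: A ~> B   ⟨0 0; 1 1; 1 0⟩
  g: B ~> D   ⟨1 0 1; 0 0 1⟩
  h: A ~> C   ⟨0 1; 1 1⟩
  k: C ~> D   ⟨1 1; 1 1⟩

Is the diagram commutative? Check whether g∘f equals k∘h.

Answer: COMMUTES

Trace:
Along f;g (path 1):
  e0=(1,0) f~>(0,1,1) g~>(1,1)
  e1=(0,1) f~>(0,1,0) g~>(0,0)
  ⟦path⟧₁ = ⟨1 0; 1 0⟩
Along h;k (path 2):
  e0=(1,0) h~>(0,1) k~>(1,1)
  e1=(0,1) h~>(1,1) k~>(0,0)
  ⟦path⟧₂ = ⟨1 0; 1 0⟩
Equal? same morphism ✓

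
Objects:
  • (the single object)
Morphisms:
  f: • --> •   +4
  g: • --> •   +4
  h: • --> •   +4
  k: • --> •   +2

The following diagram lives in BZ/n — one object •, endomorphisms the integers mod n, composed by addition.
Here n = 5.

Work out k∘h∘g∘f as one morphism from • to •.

  0 +4≡4 +4≡3 +4≡2 +2≡4  (mod 5)
⟦path⟧: +4

Answer: +4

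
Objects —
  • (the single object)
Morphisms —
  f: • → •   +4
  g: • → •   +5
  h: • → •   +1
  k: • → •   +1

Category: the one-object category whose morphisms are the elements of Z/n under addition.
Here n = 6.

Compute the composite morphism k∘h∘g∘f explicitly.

Answer: +5

Derivation:
  0 +4≡4 +5≡3 +1≡4 +1≡5  (mod 6)
⟦path⟧: +5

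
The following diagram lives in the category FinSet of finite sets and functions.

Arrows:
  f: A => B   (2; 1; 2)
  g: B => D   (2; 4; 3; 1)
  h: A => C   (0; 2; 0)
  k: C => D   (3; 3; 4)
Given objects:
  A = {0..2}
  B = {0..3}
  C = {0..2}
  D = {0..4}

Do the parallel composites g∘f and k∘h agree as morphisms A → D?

1) trace f;g:
  0 f=>2 g=>3
  1 f=>1 g=>4
  2 f=>2 g=>3
  result₁ = (3; 4; 3)
2) trace h;k:
  0 h=>0 k=>3
  1 h=>2 k=>4
  2 h=>0 k=>3
  result₂ = (3; 4; 3)
Equal? equal; square commutes

Answer: COMMUTES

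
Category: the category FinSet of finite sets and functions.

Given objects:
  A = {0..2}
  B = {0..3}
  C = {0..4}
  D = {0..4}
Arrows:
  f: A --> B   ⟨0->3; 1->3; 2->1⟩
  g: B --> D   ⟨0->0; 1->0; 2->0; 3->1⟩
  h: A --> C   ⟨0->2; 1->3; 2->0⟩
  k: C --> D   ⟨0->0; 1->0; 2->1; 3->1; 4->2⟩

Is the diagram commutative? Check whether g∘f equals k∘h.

Path 1 = f;g:
  0 f-->3 g-->1
  1 f-->3 g-->1
  2 f-->1 g-->0
  result₁ = ⟨0->1; 1->1; 2->0⟩
Path 2 = h;k:
  0 h-->2 k-->1
  1 h-->3 k-->1
  2 h-->0 k-->0
  result₂ = ⟨0->1; 1->1; 2->0⟩
Equal? equal; square commutes

Answer: COMMUTES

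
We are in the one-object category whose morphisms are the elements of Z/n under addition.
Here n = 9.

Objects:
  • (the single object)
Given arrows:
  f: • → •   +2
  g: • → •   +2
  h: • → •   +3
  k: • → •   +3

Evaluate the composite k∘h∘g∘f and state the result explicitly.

  0 +2≡2 +2≡4 +3≡7 +3≡1  (mod 9)
⟦path⟧: +1

Answer: +1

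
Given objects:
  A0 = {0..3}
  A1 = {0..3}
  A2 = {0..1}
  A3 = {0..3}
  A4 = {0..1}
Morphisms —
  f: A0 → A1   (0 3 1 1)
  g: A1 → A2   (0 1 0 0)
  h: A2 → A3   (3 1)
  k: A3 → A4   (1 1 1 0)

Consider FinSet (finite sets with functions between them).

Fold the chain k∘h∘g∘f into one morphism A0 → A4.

  0 f→0 g→0 h→3 k→0
  1 f→3 g→0 h→3 k→0
  2 f→1 g→1 h→1 k→1
  3 f→1 g→1 h→1 k→1
⟦path⟧: (0 0 1 1)

Answer: (0 0 1 1)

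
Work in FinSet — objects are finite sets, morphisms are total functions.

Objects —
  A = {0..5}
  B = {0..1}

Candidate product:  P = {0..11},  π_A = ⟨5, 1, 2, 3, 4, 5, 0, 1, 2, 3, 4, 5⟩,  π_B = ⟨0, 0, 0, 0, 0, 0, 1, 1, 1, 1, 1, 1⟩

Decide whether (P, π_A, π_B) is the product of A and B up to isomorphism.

Answer: NOT A VALID PRODUCT — duplicate pair at indices 5,0

Derivation:
|A|·|B| = 6·2 = 12;  |P| = 12
Check the pairing map k ↦ (π_A(k), π_B(k)):
  0 : (5,0)
  1 : (1,0)
  2 : (2,0)
  3 : (3,0)
  4 : (4,0)
  5 : (5,0)  ✗ repeats pair of k=0
  6 : (0,1)
  7 : (1,1)
  8 : (2,1)
  9 : (3,1)
  10 : (4,1)
  11 : (5,1)
distinct pairs in image: 11 / 12 needed
  → (5,0) hit at k=0 and k=5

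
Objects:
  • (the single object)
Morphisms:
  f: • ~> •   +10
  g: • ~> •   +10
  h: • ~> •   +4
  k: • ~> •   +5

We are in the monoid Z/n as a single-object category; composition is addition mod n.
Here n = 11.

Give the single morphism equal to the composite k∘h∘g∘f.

  0 +10≡10 +10≡9 +4≡2 +5≡7  (mod 11)
⟦path⟧: +7

Answer: +7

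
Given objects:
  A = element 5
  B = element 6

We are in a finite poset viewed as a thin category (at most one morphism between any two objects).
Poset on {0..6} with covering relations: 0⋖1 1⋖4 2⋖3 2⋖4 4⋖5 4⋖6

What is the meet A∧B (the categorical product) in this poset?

Answer: A∧B = 4

Derivation:
Common predecessors of 5,6: {0,1,2,4}
  0 ⊑ 4
  1 ⊑ 4
  2 ⊑ 4
  4 ⊑ 4
glb = 4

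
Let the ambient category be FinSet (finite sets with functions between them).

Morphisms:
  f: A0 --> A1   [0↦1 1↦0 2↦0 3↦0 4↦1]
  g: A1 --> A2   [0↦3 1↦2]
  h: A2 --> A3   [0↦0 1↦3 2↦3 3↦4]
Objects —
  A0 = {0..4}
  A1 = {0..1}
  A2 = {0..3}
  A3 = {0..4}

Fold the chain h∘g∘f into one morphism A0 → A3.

Answer: [0↦3 1↦4 2↦4 3↦4 4↦3]

Trace:
  0 f-->1 g-->2 h-->3
  1 f-->0 g-->3 h-->4
  2 f-->0 g-->3 h-->4
  3 f-->0 g-->3 h-->4
  4 f-->1 g-->2 h-->3
⟦path⟧: [0↦3 1↦4 2↦4 3↦4 4↦3]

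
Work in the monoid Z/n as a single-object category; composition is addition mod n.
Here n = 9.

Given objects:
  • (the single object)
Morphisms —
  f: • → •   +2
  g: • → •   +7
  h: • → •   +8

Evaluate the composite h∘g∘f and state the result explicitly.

  0 +2≡2 +7≡0 +8≡8  (mod 9)
composite: +8

Answer: +8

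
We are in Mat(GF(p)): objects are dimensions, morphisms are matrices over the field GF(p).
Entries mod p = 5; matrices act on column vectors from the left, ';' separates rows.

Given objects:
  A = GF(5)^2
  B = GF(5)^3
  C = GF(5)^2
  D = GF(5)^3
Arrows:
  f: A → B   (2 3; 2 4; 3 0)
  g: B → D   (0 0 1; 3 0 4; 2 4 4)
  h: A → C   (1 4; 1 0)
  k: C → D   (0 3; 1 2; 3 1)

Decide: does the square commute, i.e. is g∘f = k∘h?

Along f;g (path 1):
  e0=⟨1,0⟩ f→⟨2,2,3⟩ g→⟨3,3,4⟩
  e1=⟨0,1⟩ f→⟨3,4,0⟩ g→⟨0,4,2⟩
  result₁ = (3 0; 3 4; 4 2)
Along h;k (path 2):
  e0=⟨1,0⟩ h→⟨1,1⟩ k→⟨3,3,4⟩
  e1=⟨0,1⟩ h→⟨4,0⟩ k→⟨0,4,2⟩
  result₂ = (3 0; 3 4; 4 2)
Equal? same morphism ✓

Answer: COMMUTES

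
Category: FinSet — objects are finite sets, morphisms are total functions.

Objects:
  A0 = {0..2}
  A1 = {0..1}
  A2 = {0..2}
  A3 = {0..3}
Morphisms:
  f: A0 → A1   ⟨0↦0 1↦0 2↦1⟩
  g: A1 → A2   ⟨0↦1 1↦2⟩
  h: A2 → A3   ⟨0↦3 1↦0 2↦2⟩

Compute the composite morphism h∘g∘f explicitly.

  0 f→0 g→1 h→0
  1 f→0 g→1 h→0
  2 f→1 g→2 h→2
result: ⟨0↦0 1↦0 2↦2⟩

Answer: ⟨0↦0 1↦0 2↦2⟩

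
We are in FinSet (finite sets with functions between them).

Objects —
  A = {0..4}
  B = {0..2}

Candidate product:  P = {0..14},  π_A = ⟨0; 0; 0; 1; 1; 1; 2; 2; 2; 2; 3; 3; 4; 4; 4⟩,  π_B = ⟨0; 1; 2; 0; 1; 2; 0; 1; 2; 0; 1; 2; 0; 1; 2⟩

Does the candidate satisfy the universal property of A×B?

Answer: NOT A VALID PRODUCT — duplicate pair at indices 6,9

Trace:
|A|·|B| = 5·3 = 15;  |P| = 15
Check the pairing map k ↦ (π_A(k), π_B(k)):
  0 : (0,0)
  1 : (0,1)
  2 : (0,2)
  3 : (1,0)
  4 : (1,1)
  5 : (1,2)
  6 : (2,0)
  7 : (2,1)
  8 : (2,2)
  9 : (2,0)  ✗ repeats pair of k=6
  10 : (3,1)
  11 : (3,2)
  12 : (4,0)
  13 : (4,1)
  14 : (4,2)
distinct pairs in image: 14 / 15 needed
  → (2,0) hit at k=6 and k=9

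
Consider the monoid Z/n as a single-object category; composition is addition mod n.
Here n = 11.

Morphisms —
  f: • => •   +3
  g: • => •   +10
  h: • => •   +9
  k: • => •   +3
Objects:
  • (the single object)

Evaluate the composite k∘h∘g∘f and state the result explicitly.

Answer: +3

Derivation:
  0 +3≡3 +10≡2 +9≡0 +3≡3  (mod 11)
composite: +3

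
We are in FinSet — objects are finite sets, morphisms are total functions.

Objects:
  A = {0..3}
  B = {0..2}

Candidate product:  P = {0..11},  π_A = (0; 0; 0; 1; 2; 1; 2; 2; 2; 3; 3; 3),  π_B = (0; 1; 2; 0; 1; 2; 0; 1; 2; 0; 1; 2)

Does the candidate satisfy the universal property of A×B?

Answer: NOT A VALID PRODUCT — duplicate pair at indices 7,4

Trace:
|A|·|B| = 4·3 = 12;  |P| = 12
Check the pairing map k ↦ (π_A(k), π_B(k)):
  0 -> (0,0)
  1 -> (0,1)
  2 -> (0,2)
  3 -> (1,0)
  4 -> (2,1)
  5 -> (1,2)
  6 -> (2,0)
  7 -> (2,1)  ✗ repeats pair of k=4
  8 -> (2,2)
  9 -> (3,0)
  10 -> (3,1)
  11 -> (3,2)
distinct pairs in image: 11 / 12 needed
  → (2,1) hit at k=4 and k=7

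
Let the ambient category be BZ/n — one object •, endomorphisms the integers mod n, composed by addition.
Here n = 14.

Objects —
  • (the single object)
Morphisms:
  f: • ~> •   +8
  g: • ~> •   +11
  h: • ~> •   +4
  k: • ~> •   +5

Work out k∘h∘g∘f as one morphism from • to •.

Answer: +0

Derivation:
  0 +8≡8 +11≡5 +4≡9 +5≡0  (mod 14)
result: +0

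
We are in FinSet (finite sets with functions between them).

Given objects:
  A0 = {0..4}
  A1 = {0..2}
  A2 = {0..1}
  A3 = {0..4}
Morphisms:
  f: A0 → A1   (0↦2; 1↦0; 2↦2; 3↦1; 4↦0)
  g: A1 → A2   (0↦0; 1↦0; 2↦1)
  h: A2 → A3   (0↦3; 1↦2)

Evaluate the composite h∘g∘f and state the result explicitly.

  0 f→2 g→1 h→2
  1 f→0 g→0 h→3
  2 f→2 g→1 h→2
  3 f→1 g→0 h→3
  4 f→0 g→0 h→3
result: (0↦2; 1↦3; 2↦2; 3↦3; 4↦3)

Answer: (0↦2; 1↦3; 2↦2; 3↦3; 4↦3)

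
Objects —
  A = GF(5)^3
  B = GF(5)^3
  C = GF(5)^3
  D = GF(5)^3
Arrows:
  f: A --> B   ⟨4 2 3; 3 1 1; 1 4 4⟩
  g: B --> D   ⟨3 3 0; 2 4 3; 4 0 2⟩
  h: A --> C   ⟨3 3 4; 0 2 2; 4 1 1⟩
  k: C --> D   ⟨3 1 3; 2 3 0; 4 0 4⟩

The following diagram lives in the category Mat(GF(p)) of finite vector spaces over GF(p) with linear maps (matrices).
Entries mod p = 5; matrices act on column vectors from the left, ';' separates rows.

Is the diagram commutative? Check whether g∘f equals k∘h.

1) trace f;g:
  e0=(1,0,0) f-->(4,3,1) g-->(1,3,3)
  e1=(0,1,0) f-->(2,1,4) g-->(4,0,1)
  e2=(0,0,1) f-->(3,1,4) g-->(2,2,0)
  result₁ = ⟨1 4 2; 3 0 2; 3 1 0⟩
2) trace h;k:
  e0=(1,0,0) h-->(3,0,4) k-->(1,1,3)
  e1=(0,1,0) h-->(3,2,1) k-->(4,2,1)
  e2=(0,0,1) h-->(4,2,1) k-->(2,4,0)
  result₂ = ⟨1 4 2; 1 2 4; 3 1 0⟩
Equal? distinct morphisms ✗

Answer: DOES NOT COMMUTE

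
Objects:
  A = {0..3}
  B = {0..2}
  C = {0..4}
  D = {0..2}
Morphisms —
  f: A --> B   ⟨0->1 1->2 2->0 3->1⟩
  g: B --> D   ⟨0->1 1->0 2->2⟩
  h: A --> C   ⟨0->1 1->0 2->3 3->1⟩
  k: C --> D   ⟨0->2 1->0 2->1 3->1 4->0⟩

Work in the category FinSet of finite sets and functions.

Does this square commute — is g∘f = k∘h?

Answer: COMMUTES

Derivation:
Along f;g (path 1):
  0 f-->1 g-->0
  1 f-->2 g-->2
  2 f-->0 g-->1
  3 f-->1 g-->0
  ⟦path⟧₁ = ⟨0->0 1->2 2->1 3->0⟩
Along h;k (path 2):
  0 h-->1 k-->0
  1 h-->0 k-->2
  2 h-->3 k-->1
  3 h-->1 k-->0
  ⟦path⟧₂ = ⟨0->0 1->2 2->1 3->0⟩
Equal? same morphism ✓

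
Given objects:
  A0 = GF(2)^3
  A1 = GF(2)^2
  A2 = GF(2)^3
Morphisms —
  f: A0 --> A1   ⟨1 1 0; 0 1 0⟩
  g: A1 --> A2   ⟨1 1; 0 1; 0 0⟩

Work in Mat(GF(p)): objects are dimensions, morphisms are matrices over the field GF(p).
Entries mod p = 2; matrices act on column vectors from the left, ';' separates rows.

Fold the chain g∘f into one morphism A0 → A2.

  e0=[1,0,0] f-->[1,0] g-->[1,0,0]
  e1=[0,1,0] f-->[1,1] g-->[0,1,0]
  e2=[0,0,1] f-->[0,0] g-->[0,0,0]
composite: ⟨1 0 0; 0 1 0; 0 0 0⟩

Answer: ⟨1 0 0; 0 1 0; 0 0 0⟩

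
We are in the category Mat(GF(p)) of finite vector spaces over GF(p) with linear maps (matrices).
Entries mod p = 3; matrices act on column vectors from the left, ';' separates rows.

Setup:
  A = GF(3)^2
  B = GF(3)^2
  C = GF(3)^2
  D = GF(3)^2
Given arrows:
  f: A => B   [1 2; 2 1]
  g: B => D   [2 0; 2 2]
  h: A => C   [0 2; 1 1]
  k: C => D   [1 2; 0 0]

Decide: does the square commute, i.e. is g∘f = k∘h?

Answer: COMMUTES

Trace:
Path 1 = f;g:
  e0=⟨1,0⟩ f=>⟨1,2⟩ g=>⟨2,0⟩
  e1=⟨0,1⟩ f=>⟨2,1⟩ g=>⟨1,0⟩
  result₁ = [2 1; 0 0]
Path 2 = h;k:
  e0=⟨1,0⟩ h=>⟨0,1⟩ k=>⟨2,0⟩
  e1=⟨0,1⟩ h=>⟨2,1⟩ k=>⟨1,0⟩
  result₂ = [2 1; 0 0]
Equal? YES — commutes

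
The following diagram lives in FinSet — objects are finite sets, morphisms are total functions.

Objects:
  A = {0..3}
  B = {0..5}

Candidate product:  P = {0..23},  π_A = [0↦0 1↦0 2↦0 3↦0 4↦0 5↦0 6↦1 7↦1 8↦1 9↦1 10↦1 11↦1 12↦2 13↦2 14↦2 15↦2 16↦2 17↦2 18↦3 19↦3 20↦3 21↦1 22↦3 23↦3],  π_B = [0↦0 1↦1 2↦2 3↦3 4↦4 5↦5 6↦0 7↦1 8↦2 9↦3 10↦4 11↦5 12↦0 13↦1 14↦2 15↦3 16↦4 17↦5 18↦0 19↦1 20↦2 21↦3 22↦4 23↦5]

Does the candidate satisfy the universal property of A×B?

Answer: NOT A VALID PRODUCT — duplicate pair at indices 9,21

Work:
|A|·|B| = 4·6 = 24;  |P| = 24
Check the pairing map k ↦ (π_A(k), π_B(k)):
  0 ↦ (0,0)
  1 ↦ (0,1)
  2 ↦ (0,2)
  3 ↦ (0,3)
  4 ↦ (0,4)
  5 ↦ (0,5)
  6 ↦ (1,0)
  7 ↦ (1,1)
  8 ↦ (1,2)
  9 ↦ (1,3)
  10 ↦ (1,4)
  11 ↦ (1,5)
  12 ↦ (2,0)
  13 ↦ (2,1)
  14 ↦ (2,2)
  15 ↦ (2,3)
  16 ↦ (2,4)
  17 ↦ (2,5)
  18 ↦ (3,0)
  19 ↦ (3,1)
  20 ↦ (3,2)
  21 ↦ (1,3)  ✗ repeats pair of k=9
  22 ↦ (3,4)
  23 ↦ (3,5)
distinct pairs in image: 23 / 24 needed
  → (1,3) hit at k=9 and k=21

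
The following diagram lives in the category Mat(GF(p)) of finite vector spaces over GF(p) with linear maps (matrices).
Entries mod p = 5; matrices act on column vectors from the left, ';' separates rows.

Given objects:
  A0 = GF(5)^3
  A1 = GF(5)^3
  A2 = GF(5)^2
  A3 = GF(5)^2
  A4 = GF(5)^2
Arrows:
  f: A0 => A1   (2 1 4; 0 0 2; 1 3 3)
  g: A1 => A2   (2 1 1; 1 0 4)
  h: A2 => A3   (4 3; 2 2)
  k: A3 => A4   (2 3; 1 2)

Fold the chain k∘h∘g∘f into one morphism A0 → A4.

Answer: (2 1 4; 2 1 1)

Derivation:
  e0=[1,0,0] f=>[2,0,1] g=>[0,1] h=>[3,2] k=>[2,2]
  e1=[0,1,0] f=>[1,0,3] g=>[0,3] h=>[4,1] k=>[1,1]
  e2=[0,0,1] f=>[4,2,3] g=>[3,1] h=>[0,3] k=>[4,1]
⟦path⟧: (2 1 4; 2 1 1)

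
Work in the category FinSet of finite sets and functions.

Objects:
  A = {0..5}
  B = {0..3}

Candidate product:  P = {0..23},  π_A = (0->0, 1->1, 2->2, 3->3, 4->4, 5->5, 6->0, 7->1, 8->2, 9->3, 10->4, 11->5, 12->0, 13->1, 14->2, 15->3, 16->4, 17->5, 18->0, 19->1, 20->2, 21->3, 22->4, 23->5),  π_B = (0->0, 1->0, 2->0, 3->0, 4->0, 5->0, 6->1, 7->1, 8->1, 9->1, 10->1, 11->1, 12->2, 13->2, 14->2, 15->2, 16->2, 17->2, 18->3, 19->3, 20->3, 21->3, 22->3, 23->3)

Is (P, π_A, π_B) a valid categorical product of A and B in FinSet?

|A|·|B| = 6·4 = 24;  |P| = 24
Check the pairing map k ↦ (π_A(k), π_B(k)):
  0 -> (0,0)
  1 -> (1,0)
  2 -> (2,0)
  3 -> (3,0)
  4 -> (4,0)
  5 -> (5,0)
  6 -> (0,1)
  7 -> (1,1)
  8 -> (2,1)
  9 -> (3,1)
  10 -> (4,1)
  11 -> (5,1)
  12 -> (0,2)
  13 -> (1,2)
  14 -> (2,2)
  15 -> (3,2)
  16 -> (4,2)
  17 -> (5,2)
  18 -> (0,3)
  19 -> (1,3)
  20 -> (2,3)
  21 -> (3,3)
  22 -> (4,3)
  23 -> (5,3)
distinct pairs in image: 24 / 24 needed
  → bijection onto A×B; projections well-typed.

Answer: VALID PRODUCT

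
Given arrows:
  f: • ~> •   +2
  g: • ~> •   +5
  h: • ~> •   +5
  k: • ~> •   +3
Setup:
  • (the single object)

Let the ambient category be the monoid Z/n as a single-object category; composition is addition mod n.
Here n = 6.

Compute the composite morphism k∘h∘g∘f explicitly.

  0 +2≡2 +5≡1 +5≡0 +3≡3  (mod 6)
⟦path⟧: +3

Answer: +3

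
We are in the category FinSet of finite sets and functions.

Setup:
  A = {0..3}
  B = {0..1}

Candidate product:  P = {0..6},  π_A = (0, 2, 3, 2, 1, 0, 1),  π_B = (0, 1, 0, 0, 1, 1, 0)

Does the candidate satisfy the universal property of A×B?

|A|·|B| = 4·2 = 8;  |P| = 7
  → cardinalities differ; no bijection possible.

Answer: NOT A VALID PRODUCT — |P|=7 ≠ |A|·|B|=8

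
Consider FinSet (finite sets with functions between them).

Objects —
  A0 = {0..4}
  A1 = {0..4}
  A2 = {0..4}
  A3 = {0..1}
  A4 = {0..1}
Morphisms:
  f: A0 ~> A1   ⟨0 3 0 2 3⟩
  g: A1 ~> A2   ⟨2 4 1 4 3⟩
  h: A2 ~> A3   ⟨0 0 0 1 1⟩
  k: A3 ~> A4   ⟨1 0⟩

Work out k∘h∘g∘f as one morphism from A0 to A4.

  0 f~>0 g~>2 h~>0 k~>1
  1 f~>3 g~>4 h~>1 k~>0
  2 f~>0 g~>2 h~>0 k~>1
  3 f~>2 g~>1 h~>0 k~>1
  4 f~>3 g~>4 h~>1 k~>0
⟦path⟧: ⟨1 0 1 1 0⟩

Answer: ⟨1 0 1 1 0⟩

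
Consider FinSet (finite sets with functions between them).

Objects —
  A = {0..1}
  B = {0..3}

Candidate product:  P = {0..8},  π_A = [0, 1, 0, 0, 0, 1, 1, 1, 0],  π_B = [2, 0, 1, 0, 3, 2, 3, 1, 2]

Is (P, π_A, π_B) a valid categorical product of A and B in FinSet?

Answer: NOT A VALID PRODUCT — |P|=9 ≠ |A|·|B|=8

Trace:
|A|·|B| = 2·4 = 8;  |P| = 9
  → cardinalities differ; no bijection possible.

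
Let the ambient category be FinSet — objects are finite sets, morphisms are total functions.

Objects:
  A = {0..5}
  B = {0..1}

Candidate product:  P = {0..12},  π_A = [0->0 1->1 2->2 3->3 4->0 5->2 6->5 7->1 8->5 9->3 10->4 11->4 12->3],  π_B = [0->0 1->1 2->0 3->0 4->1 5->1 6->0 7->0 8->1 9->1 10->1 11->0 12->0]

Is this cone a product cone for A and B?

|A|·|B| = 6·2 = 12;  |P| = 13
  → cardinalities differ; no bijection possible.

Answer: NOT A VALID PRODUCT — |P|=13 ≠ |A|·|B|=12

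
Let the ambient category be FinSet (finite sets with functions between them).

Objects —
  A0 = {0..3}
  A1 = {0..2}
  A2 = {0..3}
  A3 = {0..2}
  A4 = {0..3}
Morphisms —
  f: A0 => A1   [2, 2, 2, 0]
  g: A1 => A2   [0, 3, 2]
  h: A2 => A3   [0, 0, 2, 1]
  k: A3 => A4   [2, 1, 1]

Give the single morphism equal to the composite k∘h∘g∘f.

Answer: [1, 1, 1, 2]

Trace:
  0 f=>2 g=>2 h=>2 k=>1
  1 f=>2 g=>2 h=>2 k=>1
  2 f=>2 g=>2 h=>2 k=>1
  3 f=>0 g=>0 h=>0 k=>2
⟦path⟧: [1, 1, 1, 2]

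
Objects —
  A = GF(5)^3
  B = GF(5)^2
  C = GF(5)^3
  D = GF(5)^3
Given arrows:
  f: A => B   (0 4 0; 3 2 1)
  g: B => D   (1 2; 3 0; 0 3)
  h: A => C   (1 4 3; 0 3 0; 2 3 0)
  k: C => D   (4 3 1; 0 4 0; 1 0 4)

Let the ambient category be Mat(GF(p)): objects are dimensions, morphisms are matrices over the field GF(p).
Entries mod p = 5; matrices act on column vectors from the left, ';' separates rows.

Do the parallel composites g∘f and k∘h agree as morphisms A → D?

Along f;g (path 1):
  e0=[1,0,0] f=>[0,3] g=>[1,0,4]
  e1=[0,1,0] f=>[4,2] g=>[3,2,1]
  e2=[0,0,1] f=>[0,1] g=>[2,0,3]
  result₁ = (1 3 2; 0 2 0; 4 1 3)
Along h;k (path 2):
  e0=[1,0,0] h=>[1,0,2] k=>[1,0,4]
  e1=[0,1,0] h=>[4,3,3] k=>[3,2,1]
  e2=[0,0,1] h=>[3,0,0] k=>[2,0,3]
  result₂ = (1 3 2; 0 2 0; 4 1 3)
Equal? same morphism ✓

Answer: COMMUTES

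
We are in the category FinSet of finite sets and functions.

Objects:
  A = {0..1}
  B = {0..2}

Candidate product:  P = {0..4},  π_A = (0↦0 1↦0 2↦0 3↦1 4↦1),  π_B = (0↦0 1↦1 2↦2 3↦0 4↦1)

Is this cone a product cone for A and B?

Answer: NOT A VALID PRODUCT — |P|=5 ≠ |A|·|B|=6

Work:
|A|·|B| = 2·3 = 6;  |P| = 5
  → cardinalities differ; no bijection possible.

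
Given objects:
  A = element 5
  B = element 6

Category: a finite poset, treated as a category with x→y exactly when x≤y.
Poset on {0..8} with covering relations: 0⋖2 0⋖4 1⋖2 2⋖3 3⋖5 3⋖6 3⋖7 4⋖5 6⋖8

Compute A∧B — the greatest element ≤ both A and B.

Answer: A∧B = 3

Trace:
Lower bounds of A=5 and B=6: {0,1,2,3}
  0 ⊑ 3
  1 ⊑ 3
  2 ⊑ 3
  3 ⊑ 3
glb = 3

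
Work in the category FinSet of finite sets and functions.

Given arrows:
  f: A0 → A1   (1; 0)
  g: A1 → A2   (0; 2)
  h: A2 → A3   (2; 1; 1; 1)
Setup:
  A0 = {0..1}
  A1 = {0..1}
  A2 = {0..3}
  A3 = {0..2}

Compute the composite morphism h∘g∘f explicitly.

  0 f→1 g→2 h→1
  1 f→0 g→0 h→2
composite: (1; 2)

Answer: (1; 2)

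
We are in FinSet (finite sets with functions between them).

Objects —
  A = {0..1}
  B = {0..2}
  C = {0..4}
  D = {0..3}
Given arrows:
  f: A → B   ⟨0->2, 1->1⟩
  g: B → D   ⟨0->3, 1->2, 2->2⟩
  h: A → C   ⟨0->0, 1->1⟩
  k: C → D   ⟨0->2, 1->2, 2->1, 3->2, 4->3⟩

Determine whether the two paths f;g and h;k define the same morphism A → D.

Answer: COMMUTES

Trace:
1) trace f;g:
  0 f→2 g→2
  1 f→1 g→2
  result₁ = ⟨0->2, 1->2⟩
2) trace h;k:
  0 h→0 k→2
  1 h→1 k→2
  result₂ = ⟨0->2, 1->2⟩
Equal? same morphism ✓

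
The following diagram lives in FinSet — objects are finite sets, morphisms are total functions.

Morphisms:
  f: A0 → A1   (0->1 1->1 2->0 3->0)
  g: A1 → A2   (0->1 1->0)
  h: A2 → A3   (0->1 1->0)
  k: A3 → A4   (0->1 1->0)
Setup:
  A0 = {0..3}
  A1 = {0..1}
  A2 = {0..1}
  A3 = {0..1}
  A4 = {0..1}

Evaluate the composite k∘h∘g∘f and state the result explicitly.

  0 f→1 g→0 h→1 k→0
  1 f→1 g→0 h→1 k→0
  2 f→0 g→1 h→0 k→1
  3 f→0 g→1 h→0 k→1
⟦path⟧: (0->0 1->0 2->1 3->1)

Answer: (0->0 1->0 2->1 3->1)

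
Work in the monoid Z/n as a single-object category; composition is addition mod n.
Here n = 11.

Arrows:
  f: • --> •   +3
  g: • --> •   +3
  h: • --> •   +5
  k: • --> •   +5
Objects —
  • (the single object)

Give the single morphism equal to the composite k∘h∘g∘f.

Answer: +5

Trace:
  0 +3≡3 +3≡6 +5≡0 +5≡5  (mod 11)
composite: +5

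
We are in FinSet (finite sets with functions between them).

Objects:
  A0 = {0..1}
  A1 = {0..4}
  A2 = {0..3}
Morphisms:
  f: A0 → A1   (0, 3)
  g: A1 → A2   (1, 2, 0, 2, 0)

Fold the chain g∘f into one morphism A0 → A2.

  0 f→0 g→1
  1 f→3 g→2
⟦path⟧: (1, 2)

Answer: (1, 2)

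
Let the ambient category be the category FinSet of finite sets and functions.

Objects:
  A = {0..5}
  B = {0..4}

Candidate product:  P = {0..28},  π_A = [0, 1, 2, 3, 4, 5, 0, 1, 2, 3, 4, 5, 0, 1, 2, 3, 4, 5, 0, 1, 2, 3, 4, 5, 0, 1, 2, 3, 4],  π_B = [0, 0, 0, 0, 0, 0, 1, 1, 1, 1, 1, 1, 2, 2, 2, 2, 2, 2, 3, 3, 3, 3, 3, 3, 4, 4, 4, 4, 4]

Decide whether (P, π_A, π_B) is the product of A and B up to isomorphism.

|A|·|B| = 6·5 = 30;  |P| = 29
  → cardinalities differ; no bijection possible.

Answer: NOT A VALID PRODUCT — |P|=29 ≠ |A|·|B|=30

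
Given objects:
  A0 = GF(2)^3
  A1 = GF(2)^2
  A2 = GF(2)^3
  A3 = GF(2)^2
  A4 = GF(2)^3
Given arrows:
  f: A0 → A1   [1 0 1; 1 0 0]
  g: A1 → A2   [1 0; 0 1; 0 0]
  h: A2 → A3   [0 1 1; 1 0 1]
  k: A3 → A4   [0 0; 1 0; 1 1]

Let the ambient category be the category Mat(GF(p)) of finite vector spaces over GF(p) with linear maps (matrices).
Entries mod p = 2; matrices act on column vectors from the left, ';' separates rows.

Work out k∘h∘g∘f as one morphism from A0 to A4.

Answer: [0 0 0; 1 0 0; 0 0 1]

Work:
  e0=⟨1,0,0⟩ f→⟨1,1⟩ g→⟨1,1,0⟩ h→⟨1,1⟩ k→⟨0,1,0⟩
  e1=⟨0,1,0⟩ f→⟨0,0⟩ g→⟨0,0,0⟩ h→⟨0,0⟩ k→⟨0,0,0⟩
  e2=⟨0,0,1⟩ f→⟨1,0⟩ g→⟨1,0,0⟩ h→⟨0,1⟩ k→⟨0,0,1⟩
composite: [0 0 0; 1 0 0; 0 0 1]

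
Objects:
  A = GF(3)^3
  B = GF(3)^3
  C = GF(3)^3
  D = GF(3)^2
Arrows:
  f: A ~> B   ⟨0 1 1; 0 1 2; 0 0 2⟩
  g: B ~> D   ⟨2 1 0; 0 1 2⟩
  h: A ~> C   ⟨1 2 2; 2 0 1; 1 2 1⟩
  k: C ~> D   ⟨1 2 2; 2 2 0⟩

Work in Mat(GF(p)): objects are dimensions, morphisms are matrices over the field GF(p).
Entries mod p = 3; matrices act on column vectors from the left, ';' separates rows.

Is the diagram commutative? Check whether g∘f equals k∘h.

Path 1 = f;g:
  e0=(1,0,0) f~>(0,0,0) g~>(0,0)
  e1=(0,1,0) f~>(1,1,0) g~>(0,1)
  e2=(0,0,1) f~>(1,2,2) g~>(1,0)
  result₁ = ⟨0 0 1; 0 1 0⟩
Path 2 = h;k:
  e0=(1,0,0) h~>(1,2,1) k~>(1,0)
  e1=(0,1,0) h~>(2,0,2) k~>(0,1)
  e2=(0,0,1) h~>(2,1,1) k~>(0,0)
  result₂ = ⟨1 0 0; 0 1 0⟩
Equal? differ; not commutative

Answer: DOES NOT COMMUTE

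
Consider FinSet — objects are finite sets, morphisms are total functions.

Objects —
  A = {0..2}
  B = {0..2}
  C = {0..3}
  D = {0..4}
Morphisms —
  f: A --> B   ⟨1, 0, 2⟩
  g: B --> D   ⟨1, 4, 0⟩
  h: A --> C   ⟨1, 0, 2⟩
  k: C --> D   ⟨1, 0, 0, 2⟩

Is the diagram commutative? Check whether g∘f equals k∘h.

Along f;g (path 1):
  0 f-->1 g-->4
  1 f-->0 g-->1
  2 f-->2 g-->0
  composite₁ = ⟨4, 1, 0⟩
Along h;k (path 2):
  0 h-->1 k-->0
  1 h-->0 k-->1
  2 h-->2 k-->0
  composite₂ = ⟨0, 1, 0⟩
Equal? differ; not commutative

Answer: DOES NOT COMMUTE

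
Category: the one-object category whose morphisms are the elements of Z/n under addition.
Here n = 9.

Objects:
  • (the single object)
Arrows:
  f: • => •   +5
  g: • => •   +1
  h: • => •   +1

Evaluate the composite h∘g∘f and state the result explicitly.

Answer: +7

Work:
  0 +5≡5 +1≡6 +1≡7  (mod 9)
result: +7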